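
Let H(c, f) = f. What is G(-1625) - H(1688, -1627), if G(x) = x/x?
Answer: 1628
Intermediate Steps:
G(x) = 1
G(-1625) - H(1688, -1627) = 1 - 1*(-1627) = 1 + 1627 = 1628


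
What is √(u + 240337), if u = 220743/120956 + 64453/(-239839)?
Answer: √50565918316135430932961457/14504983042 ≈ 490.24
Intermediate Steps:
u = 45146803309/29009966084 (u = 220743*(1/120956) + 64453*(-1/239839) = 220743/120956 - 64453/239839 = 45146803309/29009966084 ≈ 1.5563)
√(u + 240337) = √(45146803309/29009966084 + 240337) = √(6972213365533617/29009966084) = √50565918316135430932961457/14504983042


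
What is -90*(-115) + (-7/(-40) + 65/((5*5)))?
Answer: 414111/40 ≈ 10353.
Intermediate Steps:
-90*(-115) + (-7/(-40) + 65/((5*5))) = 10350 + (-7*(-1/40) + 65/25) = 10350 + (7/40 + 65*(1/25)) = 10350 + (7/40 + 13/5) = 10350 + 111/40 = 414111/40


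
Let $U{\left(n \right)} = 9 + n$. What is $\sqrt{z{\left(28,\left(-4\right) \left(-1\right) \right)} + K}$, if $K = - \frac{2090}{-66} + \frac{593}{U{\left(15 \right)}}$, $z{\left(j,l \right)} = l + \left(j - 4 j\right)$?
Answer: $\frac{3 i \sqrt{42}}{4} \approx 4.8606 i$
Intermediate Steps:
$z{\left(j,l \right)} = l - 3 j$
$K = \frac{451}{8}$ ($K = - \frac{2090}{-66} + \frac{593}{9 + 15} = \left(-2090\right) \left(- \frac{1}{66}\right) + \frac{593}{24} = \frac{95}{3} + 593 \cdot \frac{1}{24} = \frac{95}{3} + \frac{593}{24} = \frac{451}{8} \approx 56.375$)
$\sqrt{z{\left(28,\left(-4\right) \left(-1\right) \right)} + K} = \sqrt{\left(\left(-4\right) \left(-1\right) - 84\right) + \frac{451}{8}} = \sqrt{\left(4 - 84\right) + \frac{451}{8}} = \sqrt{-80 + \frac{451}{8}} = \sqrt{- \frac{189}{8}} = \frac{3 i \sqrt{42}}{4}$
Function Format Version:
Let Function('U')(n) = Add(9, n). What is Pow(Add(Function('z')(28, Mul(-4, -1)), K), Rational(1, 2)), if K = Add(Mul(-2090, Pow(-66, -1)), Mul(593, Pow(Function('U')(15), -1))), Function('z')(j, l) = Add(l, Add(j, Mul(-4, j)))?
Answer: Mul(Rational(3, 4), I, Pow(42, Rational(1, 2))) ≈ Mul(4.8606, I)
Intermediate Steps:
Function('z')(j, l) = Add(l, Mul(-3, j))
K = Rational(451, 8) (K = Add(Mul(-2090, Pow(-66, -1)), Mul(593, Pow(Add(9, 15), -1))) = Add(Mul(-2090, Rational(-1, 66)), Mul(593, Pow(24, -1))) = Add(Rational(95, 3), Mul(593, Rational(1, 24))) = Add(Rational(95, 3), Rational(593, 24)) = Rational(451, 8) ≈ 56.375)
Pow(Add(Function('z')(28, Mul(-4, -1)), K), Rational(1, 2)) = Pow(Add(Add(Mul(-4, -1), Mul(-3, 28)), Rational(451, 8)), Rational(1, 2)) = Pow(Add(Add(4, -84), Rational(451, 8)), Rational(1, 2)) = Pow(Add(-80, Rational(451, 8)), Rational(1, 2)) = Pow(Rational(-189, 8), Rational(1, 2)) = Mul(Rational(3, 4), I, Pow(42, Rational(1, 2)))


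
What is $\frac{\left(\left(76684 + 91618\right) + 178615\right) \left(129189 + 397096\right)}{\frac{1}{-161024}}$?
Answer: $-29399313201665280$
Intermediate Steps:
$\frac{\left(\left(76684 + 91618\right) + 178615\right) \left(129189 + 397096\right)}{\frac{1}{-161024}} = \frac{\left(168302 + 178615\right) 526285}{- \frac{1}{161024}} = 346917 \cdot 526285 \left(-161024\right) = 182577213345 \left(-161024\right) = -29399313201665280$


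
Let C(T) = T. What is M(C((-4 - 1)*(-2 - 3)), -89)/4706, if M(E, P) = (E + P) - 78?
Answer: -71/2353 ≈ -0.030174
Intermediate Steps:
M(E, P) = -78 + E + P
M(C((-4 - 1)*(-2 - 3)), -89)/4706 = (-78 + (-4 - 1)*(-2 - 3) - 89)/4706 = (-78 - 5*(-5) - 89)*(1/4706) = (-78 + 25 - 89)*(1/4706) = -142*1/4706 = -71/2353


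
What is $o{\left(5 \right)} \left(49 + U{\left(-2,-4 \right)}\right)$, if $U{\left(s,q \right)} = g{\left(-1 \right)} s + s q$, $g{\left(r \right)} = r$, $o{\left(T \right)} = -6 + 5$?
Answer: $-59$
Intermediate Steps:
$o{\left(T \right)} = -1$
$U{\left(s,q \right)} = - s + q s$ ($U{\left(s,q \right)} = - s + s q = - s + q s$)
$o{\left(5 \right)} \left(49 + U{\left(-2,-4 \right)}\right) = - (49 - 2 \left(-1 - 4\right)) = - (49 - -10) = - (49 + 10) = \left(-1\right) 59 = -59$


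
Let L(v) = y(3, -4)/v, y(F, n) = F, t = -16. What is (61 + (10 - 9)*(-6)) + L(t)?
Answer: 877/16 ≈ 54.813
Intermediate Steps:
L(v) = 3/v
(61 + (10 - 9)*(-6)) + L(t) = (61 + (10 - 9)*(-6)) + 3/(-16) = (61 + 1*(-6)) + 3*(-1/16) = (61 - 6) - 3/16 = 55 - 3/16 = 877/16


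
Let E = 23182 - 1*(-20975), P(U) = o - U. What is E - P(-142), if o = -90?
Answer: 44105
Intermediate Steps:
P(U) = -90 - U
E = 44157 (E = 23182 + 20975 = 44157)
E - P(-142) = 44157 - (-90 - 1*(-142)) = 44157 - (-90 + 142) = 44157 - 1*52 = 44157 - 52 = 44105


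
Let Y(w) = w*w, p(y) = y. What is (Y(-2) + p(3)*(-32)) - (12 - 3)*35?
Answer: -407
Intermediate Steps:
Y(w) = w**2
(Y(-2) + p(3)*(-32)) - (12 - 3)*35 = ((-2)**2 + 3*(-32)) - (12 - 3)*35 = (4 - 96) - 9*35 = -92 - 1*315 = -92 - 315 = -407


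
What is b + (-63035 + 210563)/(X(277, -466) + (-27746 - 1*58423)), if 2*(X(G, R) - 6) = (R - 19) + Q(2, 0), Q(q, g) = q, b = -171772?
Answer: -3298226956/19201 ≈ -1.7177e+5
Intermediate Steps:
X(G, R) = -5/2 + R/2 (X(G, R) = 6 + ((R - 19) + 2)/2 = 6 + ((-19 + R) + 2)/2 = 6 + (-17 + R)/2 = 6 + (-17/2 + R/2) = -5/2 + R/2)
b + (-63035 + 210563)/(X(277, -466) + (-27746 - 1*58423)) = -171772 + (-63035 + 210563)/((-5/2 + (½)*(-466)) + (-27746 - 1*58423)) = -171772 + 147528/((-5/2 - 233) + (-27746 - 58423)) = -171772 + 147528/(-471/2 - 86169) = -171772 + 147528/(-172809/2) = -171772 + 147528*(-2/172809) = -171772 - 32784/19201 = -3298226956/19201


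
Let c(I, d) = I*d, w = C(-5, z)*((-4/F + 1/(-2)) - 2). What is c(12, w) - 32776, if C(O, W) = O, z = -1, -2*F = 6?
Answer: -32706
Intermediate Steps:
F = -3 (F = -½*6 = -3)
w = 35/6 (w = -5*((-4/(-3) + 1/(-2)) - 2) = -5*((-4*(-⅓) + 1*(-½)) - 2) = -5*((4/3 - ½) - 2) = -5*(⅚ - 2) = -5*(-7/6) = 35/6 ≈ 5.8333)
c(12, w) - 32776 = 12*(35/6) - 32776 = 70 - 32776 = -32706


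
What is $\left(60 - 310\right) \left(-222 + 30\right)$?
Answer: $48000$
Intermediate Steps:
$\left(60 - 310\right) \left(-222 + 30\right) = \left(-250\right) \left(-192\right) = 48000$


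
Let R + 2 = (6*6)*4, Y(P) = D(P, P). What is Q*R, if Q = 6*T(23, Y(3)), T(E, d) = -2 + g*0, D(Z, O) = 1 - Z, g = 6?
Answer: -1704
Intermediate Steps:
Y(P) = 1 - P
R = 142 (R = -2 + (6*6)*4 = -2 + 36*4 = -2 + 144 = 142)
T(E, d) = -2 (T(E, d) = -2 + 6*0 = -2 + 0 = -2)
Q = -12 (Q = 6*(-2) = -12)
Q*R = -12*142 = -1704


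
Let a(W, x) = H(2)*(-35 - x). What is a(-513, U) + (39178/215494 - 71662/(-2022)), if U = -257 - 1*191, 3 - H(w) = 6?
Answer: -131086529627/108932217 ≈ -1203.4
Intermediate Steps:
H(w) = -3 (H(w) = 3 - 1*6 = 3 - 6 = -3)
U = -448 (U = -257 - 191 = -448)
a(W, x) = 105 + 3*x (a(W, x) = -3*(-35 - x) = 105 + 3*x)
a(-513, U) + (39178/215494 - 71662/(-2022)) = (105 + 3*(-448)) + (39178/215494 - 71662/(-2022)) = (105 - 1344) + (39178*(1/215494) - 71662*(-1/2022)) = -1239 + (19589/107747 + 35831/1011) = -1239 + 3880487236/108932217 = -131086529627/108932217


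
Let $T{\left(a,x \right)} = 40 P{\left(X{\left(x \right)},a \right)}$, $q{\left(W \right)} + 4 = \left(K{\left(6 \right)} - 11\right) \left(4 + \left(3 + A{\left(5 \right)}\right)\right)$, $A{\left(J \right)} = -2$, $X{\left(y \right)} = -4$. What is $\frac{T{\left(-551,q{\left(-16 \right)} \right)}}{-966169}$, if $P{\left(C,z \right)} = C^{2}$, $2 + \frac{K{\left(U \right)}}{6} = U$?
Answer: $- \frac{640}{966169} \approx -0.00066241$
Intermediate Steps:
$K{\left(U \right)} = -12 + 6 U$
$q{\left(W \right)} = 61$ ($q{\left(W \right)} = -4 + \left(\left(-12 + 6 \cdot 6\right) - 11\right) \left(4 + \left(3 - 2\right)\right) = -4 + \left(\left(-12 + 36\right) - 11\right) \left(4 + 1\right) = -4 + \left(24 - 11\right) 5 = -4 + 13 \cdot 5 = -4 + 65 = 61$)
$T{\left(a,x \right)} = 640$ ($T{\left(a,x \right)} = 40 \left(-4\right)^{2} = 40 \cdot 16 = 640$)
$\frac{T{\left(-551,q{\left(-16 \right)} \right)}}{-966169} = \frac{640}{-966169} = 640 \left(- \frac{1}{966169}\right) = - \frac{640}{966169}$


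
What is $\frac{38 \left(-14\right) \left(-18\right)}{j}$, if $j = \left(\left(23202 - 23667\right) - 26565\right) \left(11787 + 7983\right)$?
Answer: $- \frac{266}{14843975} \approx -1.792 \cdot 10^{-5}$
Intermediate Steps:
$j = -534383100$ ($j = \left(\left(23202 - 23667\right) - 26565\right) 19770 = \left(-465 - 26565\right) 19770 = \left(-27030\right) 19770 = -534383100$)
$\frac{38 \left(-14\right) \left(-18\right)}{j} = \frac{38 \left(-14\right) \left(-18\right)}{-534383100} = \left(-532\right) \left(-18\right) \left(- \frac{1}{534383100}\right) = 9576 \left(- \frac{1}{534383100}\right) = - \frac{266}{14843975}$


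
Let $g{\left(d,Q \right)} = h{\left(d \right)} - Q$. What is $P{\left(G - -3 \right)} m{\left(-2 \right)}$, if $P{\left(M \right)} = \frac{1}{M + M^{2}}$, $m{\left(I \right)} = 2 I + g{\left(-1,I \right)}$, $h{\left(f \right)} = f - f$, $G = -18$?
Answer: $- \frac{1}{105} \approx -0.0095238$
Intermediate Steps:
$h{\left(f \right)} = 0$
$g{\left(d,Q \right)} = - Q$ ($g{\left(d,Q \right)} = 0 - Q = - Q$)
$m{\left(I \right)} = I$ ($m{\left(I \right)} = 2 I - I = I$)
$P{\left(G - -3 \right)} m{\left(-2 \right)} = \frac{1}{\left(-18 - -3\right) \left(1 - 15\right)} \left(-2\right) = \frac{1}{\left(-18 + 3\right) \left(1 + \left(-18 + 3\right)\right)} \left(-2\right) = \frac{1}{\left(-15\right) \left(1 - 15\right)} \left(-2\right) = - \frac{1}{15 \left(-14\right)} \left(-2\right) = \left(- \frac{1}{15}\right) \left(- \frac{1}{14}\right) \left(-2\right) = \frac{1}{210} \left(-2\right) = - \frac{1}{105}$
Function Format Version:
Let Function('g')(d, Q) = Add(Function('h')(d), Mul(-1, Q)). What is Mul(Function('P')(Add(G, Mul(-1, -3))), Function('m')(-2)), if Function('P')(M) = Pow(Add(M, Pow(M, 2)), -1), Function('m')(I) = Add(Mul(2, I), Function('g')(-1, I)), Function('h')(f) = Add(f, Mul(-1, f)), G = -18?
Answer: Rational(-1, 105) ≈ -0.0095238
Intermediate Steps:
Function('h')(f) = 0
Function('g')(d, Q) = Mul(-1, Q) (Function('g')(d, Q) = Add(0, Mul(-1, Q)) = Mul(-1, Q))
Function('m')(I) = I (Function('m')(I) = Add(Mul(2, I), Mul(-1, I)) = I)
Mul(Function('P')(Add(G, Mul(-1, -3))), Function('m')(-2)) = Mul(Mul(Pow(Add(-18, Mul(-1, -3)), -1), Pow(Add(1, Add(-18, Mul(-1, -3))), -1)), -2) = Mul(Mul(Pow(Add(-18, 3), -1), Pow(Add(1, Add(-18, 3)), -1)), -2) = Mul(Mul(Pow(-15, -1), Pow(Add(1, -15), -1)), -2) = Mul(Mul(Rational(-1, 15), Pow(-14, -1)), -2) = Mul(Mul(Rational(-1, 15), Rational(-1, 14)), -2) = Mul(Rational(1, 210), -2) = Rational(-1, 105)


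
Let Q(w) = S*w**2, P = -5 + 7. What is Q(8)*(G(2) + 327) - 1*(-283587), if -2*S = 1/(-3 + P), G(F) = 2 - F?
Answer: 294051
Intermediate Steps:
P = 2
S = 1/2 (S = -1/(2*(-3 + 2)) = -1/2/(-1) = -1/2*(-1) = 1/2 ≈ 0.50000)
Q(w) = w**2/2
Q(8)*(G(2) + 327) - 1*(-283587) = ((1/2)*8**2)*((2 - 1*2) + 327) - 1*(-283587) = ((1/2)*64)*((2 - 2) + 327) + 283587 = 32*(0 + 327) + 283587 = 32*327 + 283587 = 10464 + 283587 = 294051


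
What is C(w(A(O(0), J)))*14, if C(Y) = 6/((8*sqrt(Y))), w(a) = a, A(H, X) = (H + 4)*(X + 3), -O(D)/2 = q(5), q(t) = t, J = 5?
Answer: -7*I*sqrt(3)/8 ≈ -1.5155*I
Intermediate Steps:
O(D) = -10 (O(D) = -2*5 = -10)
A(H, X) = (3 + X)*(4 + H) (A(H, X) = (4 + H)*(3 + X) = (3 + X)*(4 + H))
C(Y) = 3/(4*sqrt(Y)) (C(Y) = 6*(1/(8*sqrt(Y))) = 3/(4*sqrt(Y)))
C(w(A(O(0), J)))*14 = (3/(4*sqrt(12 + 3*(-10) + 4*5 - 10*5)))*14 = (3/(4*sqrt(12 - 30 + 20 - 50)))*14 = (3/(4*sqrt(-48)))*14 = (3*(-I*sqrt(3)/12)/4)*14 = -I*sqrt(3)/16*14 = -7*I*sqrt(3)/8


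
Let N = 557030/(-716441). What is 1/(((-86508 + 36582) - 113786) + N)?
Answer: -716441/117290546022 ≈ -6.1083e-6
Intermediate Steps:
N = -557030/716441 (N = 557030*(-1/716441) = -557030/716441 ≈ -0.77750)
1/(((-86508 + 36582) - 113786) + N) = 1/(((-86508 + 36582) - 113786) - 557030/716441) = 1/((-49926 - 113786) - 557030/716441) = 1/(-163712 - 557030/716441) = 1/(-117290546022/716441) = -716441/117290546022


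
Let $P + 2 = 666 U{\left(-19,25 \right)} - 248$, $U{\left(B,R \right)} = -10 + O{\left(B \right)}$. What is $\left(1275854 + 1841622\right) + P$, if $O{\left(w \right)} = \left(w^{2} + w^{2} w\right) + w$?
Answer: $-1229756$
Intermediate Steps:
$O{\left(w \right)} = w + w^{2} + w^{3}$ ($O{\left(w \right)} = \left(w^{2} + w^{3}\right) + w = w + w^{2} + w^{3}$)
$U{\left(B,R \right)} = -10 + B \left(1 + B + B^{2}\right)$
$P = -4347232$ ($P = -2 + \left(666 \left(-10 - 19 \left(1 - 19 + \left(-19\right)^{2}\right)\right) - 248\right) = -2 + \left(666 \left(-10 - 19 \left(1 - 19 + 361\right)\right) - 248\right) = -2 + \left(666 \left(-10 - 6517\right) - 248\right) = -2 + \left(666 \left(-6527\right) - 248\right) = -2 - 4347230 = -4347232$)
$\left(1275854 + 1841622\right) + P = \left(1275854 + 1841622\right) - 4347232 = 3117476 - 4347232 = -1229756$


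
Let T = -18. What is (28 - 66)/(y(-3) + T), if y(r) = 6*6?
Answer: -19/9 ≈ -2.1111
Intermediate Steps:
y(r) = 36
(28 - 66)/(y(-3) + T) = (28 - 66)/(36 - 18) = -38/18 = (1/18)*(-38) = -19/9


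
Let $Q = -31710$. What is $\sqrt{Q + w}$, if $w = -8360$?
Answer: $i \sqrt{40070} \approx 200.17 i$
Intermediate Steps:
$\sqrt{Q + w} = \sqrt{-31710 - 8360} = \sqrt{-40070} = i \sqrt{40070}$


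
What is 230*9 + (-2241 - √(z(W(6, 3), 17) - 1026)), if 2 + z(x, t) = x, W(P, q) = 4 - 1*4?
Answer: -171 - 2*I*√257 ≈ -171.0 - 32.062*I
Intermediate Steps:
W(P, q) = 0 (W(P, q) = 4 - 4 = 0)
z(x, t) = -2 + x
230*9 + (-2241 - √(z(W(6, 3), 17) - 1026)) = 230*9 + (-2241 - √((-2 + 0) - 1026)) = 2070 + (-2241 - √(-2 - 1026)) = 2070 + (-2241 - √(-1028)) = 2070 + (-2241 - 2*I*√257) = -171 - 2*I*√257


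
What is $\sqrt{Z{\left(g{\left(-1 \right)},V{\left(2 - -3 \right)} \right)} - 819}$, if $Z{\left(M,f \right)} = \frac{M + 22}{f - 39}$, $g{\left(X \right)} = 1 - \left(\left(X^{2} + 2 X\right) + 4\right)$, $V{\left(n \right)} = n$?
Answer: $\frac{i \sqrt{236861}}{17} \approx 28.628 i$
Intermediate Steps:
$g{\left(X \right)} = -3 - X^{2} - 2 X$ ($g{\left(X \right)} = 1 - \left(4 + X^{2} + 2 X\right) = -3 - X^{2} - 2 X$)
$Z{\left(M,f \right)} = \frac{22 + M}{-39 + f}$
$\sqrt{Z{\left(g{\left(-1 \right)},V{\left(2 - -3 \right)} \right)} - 819} = \sqrt{\frac{22 - 2}{-39 + \left(2 - -3\right)} - 819} = \sqrt{\frac{22 - 2}{-39 + \left(2 + 3\right)} - 819} = \sqrt{\frac{22 - 2}{-39 + 5} - 819} = \sqrt{\frac{22 - 2}{-34} - 819} = \sqrt{\left(- \frac{1}{34}\right) 20 - 819} = \sqrt{- \frac{10}{17} - 819} = \sqrt{- \frac{13933}{17}} = \frac{i \sqrt{236861}}{17}$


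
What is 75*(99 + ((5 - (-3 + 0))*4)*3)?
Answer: 14625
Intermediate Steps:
75*(99 + ((5 - (-3 + 0))*4)*3) = 75*(99 + ((5 - 1*(-3))*4)*3) = 75*(99 + ((5 + 3)*4)*3) = 75*(99 + (8*4)*3) = 75*(99 + 32*3) = 75*(99 + 96) = 75*195 = 14625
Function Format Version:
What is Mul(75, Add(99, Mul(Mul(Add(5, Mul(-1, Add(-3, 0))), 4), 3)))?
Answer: 14625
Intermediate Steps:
Mul(75, Add(99, Mul(Mul(Add(5, Mul(-1, Add(-3, 0))), 4), 3))) = Mul(75, Add(99, Mul(Mul(Add(5, Mul(-1, -3)), 4), 3))) = Mul(75, Add(99, Mul(Mul(Add(5, 3), 4), 3))) = Mul(75, Add(99, Mul(Mul(8, 4), 3))) = Mul(75, Add(99, Mul(32, 3))) = Mul(75, Add(99, 96)) = Mul(75, 195) = 14625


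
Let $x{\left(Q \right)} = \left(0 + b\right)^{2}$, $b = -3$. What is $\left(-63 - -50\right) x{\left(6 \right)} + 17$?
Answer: $-100$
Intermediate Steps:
$x{\left(Q \right)} = 9$ ($x{\left(Q \right)} = \left(0 - 3\right)^{2} = \left(-3\right)^{2} = 9$)
$\left(-63 - -50\right) x{\left(6 \right)} + 17 = \left(-63 - -50\right) 9 + 17 = \left(-63 + 50\right) 9 + 17 = \left(-13\right) 9 + 17 = -117 + 17 = -100$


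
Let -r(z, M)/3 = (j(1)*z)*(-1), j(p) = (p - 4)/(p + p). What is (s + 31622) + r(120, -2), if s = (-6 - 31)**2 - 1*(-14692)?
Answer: 47143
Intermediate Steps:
j(p) = (-4 + p)/(2*p) (j(p) = (-4 + p)/((2*p)) = (-4 + p)*(1/(2*p)) = (-4 + p)/(2*p))
s = 16061 (s = (-37)**2 + 14692 = 1369 + 14692 = 16061)
r(z, M) = -9*z/2 (r(z, M) = -3*((1/2)*(-4 + 1)/1)*z*(-1) = -3*((1/2)*1*(-3))*z*(-1) = -3*(-3*z/2)*(-1) = -9*z/2)
(s + 31622) + r(120, -2) = (16061 + 31622) - 9/2*120 = 47683 - 540 = 47143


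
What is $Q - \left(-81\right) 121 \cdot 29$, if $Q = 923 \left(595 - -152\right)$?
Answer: $973710$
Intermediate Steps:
$Q = 689481$ ($Q = 923 \left(595 + 152\right) = 923 \cdot 747 = 689481$)
$Q - \left(-81\right) 121 \cdot 29 = 689481 - \left(-81\right) 121 \cdot 29 = 689481 - \left(-9801\right) 29 = 689481 - -284229 = 689481 + 284229 = 973710$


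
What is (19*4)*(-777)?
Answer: -59052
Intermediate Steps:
(19*4)*(-777) = 76*(-777) = -59052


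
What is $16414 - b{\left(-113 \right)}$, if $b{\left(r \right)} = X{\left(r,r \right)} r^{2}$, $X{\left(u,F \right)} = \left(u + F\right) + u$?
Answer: $4345105$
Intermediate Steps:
$X{\left(u,F \right)} = F + 2 u$ ($X{\left(u,F \right)} = \left(F + u\right) + u = F + 2 u$)
$b{\left(r \right)} = 3 r^{3}$ ($b{\left(r \right)} = \left(r + 2 r\right) r^{2} = 3 r r^{2} = 3 r^{3}$)
$16414 - b{\left(-113 \right)} = 16414 - 3 \left(-113\right)^{3} = 16414 - 3 \left(-1442897\right) = 16414 - -4328691 = 16414 + 4328691 = 4345105$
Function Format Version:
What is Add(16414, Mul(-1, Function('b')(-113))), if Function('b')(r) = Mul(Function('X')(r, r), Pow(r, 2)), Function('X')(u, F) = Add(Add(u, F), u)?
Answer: 4345105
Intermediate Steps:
Function('X')(u, F) = Add(F, Mul(2, u)) (Function('X')(u, F) = Add(Add(F, u), u) = Add(F, Mul(2, u)))
Function('b')(r) = Mul(3, Pow(r, 3)) (Function('b')(r) = Mul(Add(r, Mul(2, r)), Pow(r, 2)) = Mul(Mul(3, r), Pow(r, 2)) = Mul(3, Pow(r, 3)))
Add(16414, Mul(-1, Function('b')(-113))) = Add(16414, Mul(-1, Mul(3, Pow(-113, 3)))) = Add(16414, Mul(-1, Mul(3, -1442897))) = Add(16414, Mul(-1, -4328691)) = Add(16414, 4328691) = 4345105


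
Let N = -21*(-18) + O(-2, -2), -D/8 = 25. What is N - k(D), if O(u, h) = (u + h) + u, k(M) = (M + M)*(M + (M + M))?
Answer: -239628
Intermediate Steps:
D = -200 (D = -8*25 = -200)
k(M) = 6*M² (k(M) = (2*M)*(M + 2*M) = (2*M)*(3*M) = 6*M²)
O(u, h) = h + 2*u (O(u, h) = (h + u) + u = h + 2*u)
N = 372 (N = -21*(-18) + (-2 + 2*(-2)) = 378 + (-2 - 4) = 378 - 6 = 372)
N - k(D) = 372 - 6*(-200)² = 372 - 6*40000 = 372 - 1*240000 = 372 - 240000 = -239628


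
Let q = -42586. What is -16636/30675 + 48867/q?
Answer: -2207455921/1306325550 ≈ -1.6898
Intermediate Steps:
-16636/30675 + 48867/q = -16636/30675 + 48867/(-42586) = -16636*1/30675 + 48867*(-1/42586) = -16636/30675 - 48867/42586 = -2207455921/1306325550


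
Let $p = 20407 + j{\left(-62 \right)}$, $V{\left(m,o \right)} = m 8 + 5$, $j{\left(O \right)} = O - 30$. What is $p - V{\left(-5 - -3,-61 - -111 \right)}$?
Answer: $20326$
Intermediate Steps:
$j{\left(O \right)} = -30 + O$ ($j{\left(O \right)} = O - 30 = -30 + O$)
$V{\left(m,o \right)} = 5 + 8 m$ ($V{\left(m,o \right)} = 8 m + 5 = 5 + 8 m$)
$p = 20315$ ($p = 20407 - 92 = 20315$)
$p - V{\left(-5 - -3,-61 - -111 \right)} = 20315 - \left(5 + 8 \left(-5 - -3\right)\right) = 20315 - \left(5 + 8 \left(-5 + 3\right)\right) = 20315 - \left(5 + 8 \left(-2\right)\right) = 20315 - \left(5 - 16\right) = 20315 - -11 = 20315 + 11 = 20326$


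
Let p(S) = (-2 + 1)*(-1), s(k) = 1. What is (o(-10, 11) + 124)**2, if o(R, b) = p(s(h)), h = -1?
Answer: 15625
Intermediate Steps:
p(S) = 1 (p(S) = -1*(-1) = 1)
o(R, b) = 1
(o(-10, 11) + 124)**2 = (1 + 124)**2 = 125**2 = 15625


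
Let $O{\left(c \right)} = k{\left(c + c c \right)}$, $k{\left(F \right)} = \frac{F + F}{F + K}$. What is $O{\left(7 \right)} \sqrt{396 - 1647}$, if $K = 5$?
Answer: $\frac{336 i \sqrt{139}}{61} \approx 64.941 i$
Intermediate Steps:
$k{\left(F \right)} = \frac{2 F}{5 + F}$ ($k{\left(F \right)} = \frac{F + F}{F + 5} = \frac{2 F}{5 + F}$)
$O{\left(c \right)} = \frac{2 \left(c + c^{2}\right)}{5 + c + c^{2}}$ ($O{\left(c \right)} = \frac{2 \left(c + c c\right)}{5 + \left(c + c c\right)} = \frac{2 \left(c + c^{2}\right)}{5 + \left(c + c^{2}\right)} = \frac{2 \left(c + c^{2}\right)}{5 + c + c^{2}}$)
$O{\left(7 \right)} \sqrt{396 - 1647} = 2 \cdot 7 \frac{1}{5 + 7 \left(1 + 7\right)} \left(1 + 7\right) \sqrt{396 - 1647} = 2 \cdot 7 \frac{1}{5 + 7 \cdot 8} \cdot 8 \sqrt{-1251} = 2 \cdot 7 \frac{1}{5 + 56} \cdot 8 \cdot 3 i \sqrt{139} = 2 \cdot 7 \cdot \frac{1}{61} \cdot 8 \cdot 3 i \sqrt{139} = \frac{112 \cdot 3 i \sqrt{139}}{61} = \frac{336 i \sqrt{139}}{61}$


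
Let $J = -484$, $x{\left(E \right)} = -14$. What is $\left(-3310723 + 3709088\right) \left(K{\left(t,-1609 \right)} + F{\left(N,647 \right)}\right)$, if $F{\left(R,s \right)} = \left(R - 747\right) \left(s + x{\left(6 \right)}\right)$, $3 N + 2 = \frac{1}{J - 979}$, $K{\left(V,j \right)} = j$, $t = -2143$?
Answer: $- \frac{25160464576055}{133} \approx -1.8918 \cdot 10^{11}$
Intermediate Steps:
$N = - \frac{2927}{4389}$ ($N = - \frac{2}{3} + \frac{1}{3 \left(-484 - 979\right)} = - \frac{2}{3} + \frac{1}{3 \left(-1463\right)} = - \frac{2}{3} + \frac{1}{3} \left(- \frac{1}{1463}\right) = - \frac{2}{3} - \frac{1}{4389} = - \frac{2927}{4389} \approx -0.66689$)
$F{\left(R,s \right)} = \left(-747 + R\right) \left(-14 + s\right)$ ($F{\left(R,s \right)} = \left(R - 747\right) \left(s - 14\right) = \left(-747 + R\right) \left(-14 + s\right)$)
$\left(-3310723 + 3709088\right) \left(K{\left(t,-1609 \right)} + F{\left(N,647 \right)}\right) = \left(-3310723 + 3709088\right) \left(-1609 - \frac{692398610}{1463}\right) = 398365 \left(-1609 + \left(10458 - 483309 + \frac{5854}{627} - \frac{1893769}{4389}\right)\right) = 398365 \left(-1609 - \frac{692398610}{1463}\right) = 398365 \left(- \frac{694752577}{1463}\right) = - \frac{25160464576055}{133}$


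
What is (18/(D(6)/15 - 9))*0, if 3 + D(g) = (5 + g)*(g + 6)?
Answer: 0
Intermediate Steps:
D(g) = -3 + (5 + g)*(6 + g) (D(g) = -3 + (5 + g)*(g + 6) = -3 + (5 + g)*(6 + g))
(18/(D(6)/15 - 9))*0 = (18/((27 + 6² + 11*6)/15 - 9))*0 = (18/((27 + 36 + 66)*(1/15) - 9))*0 = (18/(129*(1/15) - 9))*0 = (18/(43/5 - 9))*0 = (18/(-⅖))*0 = (18*(-5/2))*0 = -45*0 = 0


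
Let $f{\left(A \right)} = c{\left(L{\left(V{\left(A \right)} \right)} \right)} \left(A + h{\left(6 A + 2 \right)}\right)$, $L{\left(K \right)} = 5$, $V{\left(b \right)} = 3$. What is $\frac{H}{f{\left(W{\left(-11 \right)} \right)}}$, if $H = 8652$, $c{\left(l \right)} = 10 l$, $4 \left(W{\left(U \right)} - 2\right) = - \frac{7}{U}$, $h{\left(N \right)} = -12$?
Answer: $- \frac{190344}{10825} \approx -17.584$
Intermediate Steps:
$W{\left(U \right)} = 2 - \frac{7}{4 U}$ ($W{\left(U \right)} = 2 + \frac{\left(-7\right) \frac{1}{U}}{4} = 2 - \frac{7}{4 U}$)
$f{\left(A \right)} = -600 + 50 A$ ($f{\left(A \right)} = 10 \cdot 5 \left(A - 12\right) = 50 \left(-12 + A\right) = -600 + 50 A$)
$\frac{H}{f{\left(W{\left(-11 \right)} \right)}} = \frac{8652}{-600 + 50 \left(2 - \frac{7}{4 \left(-11\right)}\right)} = \frac{8652}{-600 + 50 \left(2 - - \frac{7}{44}\right)} = \frac{8652}{-600 + 50 \left(2 + \frac{7}{44}\right)} = \frac{8652}{-600 + 50 \cdot \frac{95}{44}} = \frac{8652}{-600 + \frac{2375}{22}} = \frac{8652}{- \frac{10825}{22}} = 8652 \left(- \frac{22}{10825}\right) = - \frac{190344}{10825}$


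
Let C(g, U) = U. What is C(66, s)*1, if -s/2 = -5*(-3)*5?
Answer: -150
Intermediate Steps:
s = -150 (s = -2*(-5*(-3))*5 = -30*5 = -2*75 = -150)
C(66, s)*1 = -150*1 = -150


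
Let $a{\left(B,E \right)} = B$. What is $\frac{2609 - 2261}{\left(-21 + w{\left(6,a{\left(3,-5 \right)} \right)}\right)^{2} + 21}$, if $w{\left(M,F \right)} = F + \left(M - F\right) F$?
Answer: $\frac{58}{17} \approx 3.4118$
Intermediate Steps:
$w{\left(M,F \right)} = F + F \left(M - F\right)$
$\frac{2609 - 2261}{\left(-21 + w{\left(6,a{\left(3,-5 \right)} \right)}\right)^{2} + 21} = \frac{2609 - 2261}{\left(-21 + 3 \left(1 + 6 - 3\right)\right)^{2} + 21} = \frac{348}{\left(-21 + 3 \left(1 + 6 - 3\right)\right)^{2} + 21} = \frac{348}{\left(-21 + 3 \cdot 4\right)^{2} + 21} = \frac{348}{\left(-21 + 12\right)^{2} + 21} = \frac{348}{\left(-9\right)^{2} + 21} = \frac{348}{81 + 21} = \frac{348}{102} = 348 \cdot \frac{1}{102} = \frac{58}{17}$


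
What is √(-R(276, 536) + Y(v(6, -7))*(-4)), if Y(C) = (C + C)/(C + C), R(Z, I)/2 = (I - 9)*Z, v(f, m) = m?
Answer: 2*I*√72727 ≈ 539.36*I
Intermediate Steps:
R(Z, I) = 2*Z*(-9 + I) (R(Z, I) = 2*((I - 9)*Z) = 2*((-9 + I)*Z) = 2*(Z*(-9 + I)) = 2*Z*(-9 + I))
Y(C) = 1 (Y(C) = (2*C)/((2*C)) = (2*C)*(1/(2*C)) = 1)
√(-R(276, 536) + Y(v(6, -7))*(-4)) = √(-2*276*(-9 + 536) + 1*(-4)) = √(-2*276*527 - 4) = √(-1*290904 - 4) = √(-290904 - 4) = √(-290908) = 2*I*√72727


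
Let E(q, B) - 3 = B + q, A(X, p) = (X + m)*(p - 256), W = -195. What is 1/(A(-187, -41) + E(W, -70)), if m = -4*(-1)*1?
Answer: 1/54089 ≈ 1.8488e-5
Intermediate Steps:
m = 4 (m = 4*1 = 4)
A(X, p) = (-256 + p)*(4 + X) (A(X, p) = (X + 4)*(p - 256) = (4 + X)*(-256 + p) = (-256 + p)*(4 + X))
E(q, B) = 3 + B + q (E(q, B) = 3 + (B + q) = 3 + B + q)
1/(A(-187, -41) + E(W, -70)) = 1/((-1024 - 256*(-187) + 4*(-41) - 187*(-41)) + (3 - 70 - 195)) = 1/((-1024 + 47872 - 164 + 7667) - 262) = 1/(54351 - 262) = 1/54089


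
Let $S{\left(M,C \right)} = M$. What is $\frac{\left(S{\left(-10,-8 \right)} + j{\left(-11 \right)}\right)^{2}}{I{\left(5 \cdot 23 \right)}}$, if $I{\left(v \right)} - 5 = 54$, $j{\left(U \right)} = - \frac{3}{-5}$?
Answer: $\frac{2209}{1475} \approx 1.4976$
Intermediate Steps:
$j{\left(U \right)} = \frac{3}{5}$ ($j{\left(U \right)} = \left(-3\right) \left(- \frac{1}{5}\right) = \frac{3}{5}$)
$I{\left(v \right)} = 59$ ($I{\left(v \right)} = 5 + 54 = 59$)
$\frac{\left(S{\left(-10,-8 \right)} + j{\left(-11 \right)}\right)^{2}}{I{\left(5 \cdot 23 \right)}} = \frac{\left(-10 + \frac{3}{5}\right)^{2}}{59} = \left(- \frac{47}{5}\right)^{2} \cdot \frac{1}{59} = \frac{2209}{25} \cdot \frac{1}{59} = \frac{2209}{1475}$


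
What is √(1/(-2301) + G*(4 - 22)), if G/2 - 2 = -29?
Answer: 17*√17807439/2301 ≈ 31.177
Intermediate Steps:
G = -54 (G = 4 + 2*(-29) = 4 - 58 = -54)
√(1/(-2301) + G*(4 - 22)) = √(1/(-2301) - 54*(4 - 22)) = √(-1/2301 - 54*(-18)) = √(-1/2301 + 972) = √(2236571/2301) = 17*√17807439/2301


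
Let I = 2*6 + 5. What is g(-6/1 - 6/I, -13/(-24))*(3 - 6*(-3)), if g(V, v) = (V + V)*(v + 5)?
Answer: -25137/17 ≈ -1478.6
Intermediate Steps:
I = 17 (I = 12 + 5 = 17)
g(V, v) = 2*V*(5 + v) (g(V, v) = (2*V)*(5 + v) = 2*V*(5 + v))
g(-6/1 - 6/I, -13/(-24))*(3 - 6*(-3)) = (2*(-6/1 - 6/17)*(5 - 13/(-24)))*(3 - 6*(-3)) = (2*(-6*1 - 6*1/17)*(5 - 13*(-1/24)))*(3 + 18) = (2*(-6 - 6/17)*(5 + 13/24))*21 = (2*(-108/17)*(133/24))*21 = -1197/17*21 = -25137/17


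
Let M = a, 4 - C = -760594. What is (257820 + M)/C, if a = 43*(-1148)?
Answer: 104228/380299 ≈ 0.27407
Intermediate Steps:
C = 760598 (C = 4 - 1*(-760594) = 4 + 760594 = 760598)
a = -49364
M = -49364
(257820 + M)/C = (257820 - 49364)/760598 = 208456*(1/760598) = 104228/380299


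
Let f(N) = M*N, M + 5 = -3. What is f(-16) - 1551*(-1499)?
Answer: 2325077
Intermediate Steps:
M = -8 (M = -5 - 3 = -8)
f(N) = -8*N
f(-16) - 1551*(-1499) = -8*(-16) - 1551*(-1499) = 128 + 2324949 = 2325077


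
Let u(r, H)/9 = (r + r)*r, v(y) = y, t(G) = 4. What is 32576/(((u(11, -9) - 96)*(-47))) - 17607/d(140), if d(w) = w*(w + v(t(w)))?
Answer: -44067547/36532160 ≈ -1.2063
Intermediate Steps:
u(r, H) = 18*r² (u(r, H) = 9*((r + r)*r) = 9*((2*r)*r) = 9*(2*r²) = 18*r²)
d(w) = w*(4 + w) (d(w) = w*(w + 4) = w*(4 + w))
32576/(((u(11, -9) - 96)*(-47))) - 17607/d(140) = 32576/(((18*11² - 96)*(-47))) - 17607*1/(140*(4 + 140)) = 32576/(((18*121 - 96)*(-47))) - 17607/(140*144) = 32576/(((2178 - 96)*(-47))) - 17607/20160 = 32576/((2082*(-47))) - 17607*1/20160 = 32576/(-97854) - 5869/6720 = 32576*(-1/97854) - 5869/6720 = -16288/48927 - 5869/6720 = -44067547/36532160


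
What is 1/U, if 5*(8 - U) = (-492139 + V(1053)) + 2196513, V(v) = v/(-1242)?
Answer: -46/15679865 ≈ -2.9337e-6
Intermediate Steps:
V(v) = -v/1242 (V(v) = v*(-1/1242) = -v/1242)
U = -15679865/46 (U = 8 - ((-492139 - 1/1242*1053) + 2196513)/5 = 8 - ((-492139 - 39/46) + 2196513)/5 = 8 - (-22638433/46 + 2196513)/5 = 8 - 1/5*78401165/46 = 8 - 15680233/46 = -15679865/46 ≈ -3.4087e+5)
1/U = 1/(-15679865/46) = -46/15679865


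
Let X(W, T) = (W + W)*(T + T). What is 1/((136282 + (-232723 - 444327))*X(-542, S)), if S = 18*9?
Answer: 1/189926373888 ≈ 5.2652e-12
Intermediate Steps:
S = 162
X(W, T) = 4*T*W (X(W, T) = (2*W)*(2*T) = 4*T*W)
1/((136282 + (-232723 - 444327))*X(-542, S)) = 1/((136282 + (-232723 - 444327))*((4*162*(-542)))) = 1/((136282 - 677050)*(-351216)) = -1/351216/(-540768) = -1/540768*(-1/351216) = 1/189926373888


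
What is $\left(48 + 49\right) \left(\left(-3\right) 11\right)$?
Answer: $-3201$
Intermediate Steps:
$\left(48 + 49\right) \left(\left(-3\right) 11\right) = 97 \left(-33\right) = -3201$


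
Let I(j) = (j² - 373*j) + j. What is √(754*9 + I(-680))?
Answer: √722146 ≈ 849.79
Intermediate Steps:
I(j) = j² - 372*j
√(754*9 + I(-680)) = √(754*9 - 680*(-372 - 680)) = √(6786 - 680*(-1052)) = √(6786 + 715360) = √722146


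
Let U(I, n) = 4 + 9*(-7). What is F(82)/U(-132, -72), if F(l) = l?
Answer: -82/59 ≈ -1.3898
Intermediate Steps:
U(I, n) = -59 (U(I, n) = 4 - 63 = -59)
F(82)/U(-132, -72) = 82/(-59) = 82*(-1/59) = -82/59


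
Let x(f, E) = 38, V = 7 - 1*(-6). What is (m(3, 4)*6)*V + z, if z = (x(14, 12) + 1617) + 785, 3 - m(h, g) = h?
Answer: 2440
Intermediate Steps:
m(h, g) = 3 - h
V = 13 (V = 7 + 6 = 13)
z = 2440 (z = (38 + 1617) + 785 = 1655 + 785 = 2440)
(m(3, 4)*6)*V + z = ((3 - 1*3)*6)*13 + 2440 = ((3 - 3)*6)*13 + 2440 = (0*6)*13 + 2440 = 0*13 + 2440 = 0 + 2440 = 2440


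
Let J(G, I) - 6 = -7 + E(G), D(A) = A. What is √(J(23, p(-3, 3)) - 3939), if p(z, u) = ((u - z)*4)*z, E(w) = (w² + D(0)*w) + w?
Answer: 22*I*√7 ≈ 58.207*I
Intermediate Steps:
E(w) = w + w² (E(w) = (w² + 0*w) + w = (w² + 0) + w = w² + w = w + w²)
p(z, u) = z*(-4*z + 4*u) (p(z, u) = (-4*z + 4*u)*z = z*(-4*z + 4*u))
J(G, I) = -1 + G*(1 + G) (J(G, I) = 6 + (-7 + G*(1 + G)) = -1 + G*(1 + G))
√(J(23, p(-3, 3)) - 3939) = √((-1 + 23*(1 + 23)) - 3939) = √((-1 + 23*24) - 3939) = √((-1 + 552) - 3939) = √(551 - 3939) = √(-3388) = 22*I*√7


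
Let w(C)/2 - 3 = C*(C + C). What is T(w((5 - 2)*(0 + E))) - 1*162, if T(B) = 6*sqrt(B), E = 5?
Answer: -162 + 6*sqrt(906) ≈ 18.599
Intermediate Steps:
w(C) = 6 + 4*C**2 (w(C) = 6 + 2*(C*(C + C)) = 6 + 2*(C*(2*C)) = 6 + 2*(2*C**2) = 6 + 4*C**2)
T(w((5 - 2)*(0 + E))) - 1*162 = 6*sqrt(6 + 4*((5 - 2)*(0 + 5))**2) - 1*162 = 6*sqrt(6 + 4*(3*5)**2) - 162 = 6*sqrt(6 + 4*15**2) - 162 = 6*sqrt(6 + 4*225) - 162 = 6*sqrt(6 + 900) - 162 = 6*sqrt(906) - 162 = -162 + 6*sqrt(906)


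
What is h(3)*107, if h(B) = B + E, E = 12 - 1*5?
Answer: 1070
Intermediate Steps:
E = 7 (E = 12 - 5 = 7)
h(B) = 7 + B (h(B) = B + 7 = 7 + B)
h(3)*107 = (7 + 3)*107 = 10*107 = 1070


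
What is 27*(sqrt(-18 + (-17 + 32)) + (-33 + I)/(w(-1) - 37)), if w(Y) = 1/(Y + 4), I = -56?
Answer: 7209/110 + 27*I*sqrt(3) ≈ 65.536 + 46.765*I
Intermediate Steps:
w(Y) = 1/(4 + Y)
27*(sqrt(-18 + (-17 + 32)) + (-33 + I)/(w(-1) - 37)) = 27*(sqrt(-18 + (-17 + 32)) + (-33 - 56)/(1/(4 - 1) - 37)) = 27*(sqrt(-18 + 15) - 89/(1/3 - 37)) = 27*(sqrt(-3) - 89/(1/3 - 37)) = 27*(I*sqrt(3) - 89/(-110/3)) = 27*(I*sqrt(3) - 89*(-3/110)) = 27*(I*sqrt(3) + 267/110) = 27*(267/110 + I*sqrt(3)) = 7209/110 + 27*I*sqrt(3)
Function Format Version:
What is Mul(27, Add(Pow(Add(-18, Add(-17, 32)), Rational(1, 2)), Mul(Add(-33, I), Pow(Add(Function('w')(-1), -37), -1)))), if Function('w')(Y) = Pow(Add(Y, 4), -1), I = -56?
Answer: Add(Rational(7209, 110), Mul(27, I, Pow(3, Rational(1, 2)))) ≈ Add(65.536, Mul(46.765, I))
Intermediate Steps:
Function('w')(Y) = Pow(Add(4, Y), -1)
Mul(27, Add(Pow(Add(-18, Add(-17, 32)), Rational(1, 2)), Mul(Add(-33, I), Pow(Add(Function('w')(-1), -37), -1)))) = Mul(27, Add(Pow(Add(-18, Add(-17, 32)), Rational(1, 2)), Mul(Add(-33, -56), Pow(Add(Pow(Add(4, -1), -1), -37), -1)))) = Mul(27, Add(Pow(Add(-18, 15), Rational(1, 2)), Mul(-89, Pow(Add(Pow(3, -1), -37), -1)))) = Mul(27, Add(Pow(-3, Rational(1, 2)), Mul(-89, Pow(Add(Rational(1, 3), -37), -1)))) = Mul(27, Add(Mul(I, Pow(3, Rational(1, 2))), Mul(-89, Pow(Rational(-110, 3), -1)))) = Mul(27, Add(Mul(I, Pow(3, Rational(1, 2))), Mul(-89, Rational(-3, 110)))) = Mul(27, Add(Mul(I, Pow(3, Rational(1, 2))), Rational(267, 110))) = Mul(27, Add(Rational(267, 110), Mul(I, Pow(3, Rational(1, 2))))) = Add(Rational(7209, 110), Mul(27, I, Pow(3, Rational(1, 2))))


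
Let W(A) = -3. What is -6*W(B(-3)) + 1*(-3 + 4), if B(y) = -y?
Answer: 19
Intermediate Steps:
-6*W(B(-3)) + 1*(-3 + 4) = -6*(-3) + 1*(-3 + 4) = 18 + 1*1 = 18 + 1 = 19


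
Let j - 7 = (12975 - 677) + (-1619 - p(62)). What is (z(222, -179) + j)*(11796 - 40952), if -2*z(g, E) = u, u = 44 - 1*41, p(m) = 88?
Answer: -308951554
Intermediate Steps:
u = 3 (u = 44 - 41 = 3)
z(g, E) = -3/2 (z(g, E) = -½*3 = -3/2)
j = 10598 (j = 7 + ((12975 - 677) + (-1619 - 1*88)) = 7 + (12298 + (-1619 - 88)) = 7 + (12298 - 1707) = 7 + 10591 = 10598)
(z(222, -179) + j)*(11796 - 40952) = (-3/2 + 10598)*(11796 - 40952) = (21193/2)*(-29156) = -308951554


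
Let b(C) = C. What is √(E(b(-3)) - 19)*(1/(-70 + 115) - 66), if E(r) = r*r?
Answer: -2969*I*√10/45 ≈ -208.64*I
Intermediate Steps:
E(r) = r²
√(E(b(-3)) - 19)*(1/(-70 + 115) - 66) = √((-3)² - 19)*(1/(-70 + 115) - 66) = √(9 - 19)*(1/45 - 66) = √(-10)*(1/45 - 66) = (I*√10)*(-2969/45) = -2969*I*√10/45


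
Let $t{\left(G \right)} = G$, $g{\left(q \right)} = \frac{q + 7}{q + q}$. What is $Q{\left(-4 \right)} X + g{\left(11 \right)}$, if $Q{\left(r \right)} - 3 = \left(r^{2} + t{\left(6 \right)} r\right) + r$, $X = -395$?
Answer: $\frac{39114}{11} \approx 3555.8$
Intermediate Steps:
$g{\left(q \right)} = \frac{7 + q}{2 q}$
$Q{\left(r \right)} = 3 + r^{2} + 7 r$ ($Q{\left(r \right)} = 3 + \left(\left(r^{2} + 6 r\right) + r\right) = 3 + \left(r^{2} + 7 r\right) = 3 + r^{2} + 7 r$)
$Q{\left(-4 \right)} X + g{\left(11 \right)} = \left(3 + \left(-4\right)^{2} + 7 \left(-4\right)\right) \left(-395\right) + \frac{7 + 11}{2 \cdot 11} = \left(3 + 16 - 28\right) \left(-395\right) + \frac{1}{2} \cdot \frac{1}{11} \cdot 18 = \left(-9\right) \left(-395\right) + \frac{9}{11} = 3555 + \frac{9}{11} = \frac{39114}{11}$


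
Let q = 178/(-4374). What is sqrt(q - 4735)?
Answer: I*sqrt(31066602)/81 ≈ 68.812*I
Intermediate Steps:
q = -89/2187 (q = 178*(-1/4374) = -89/2187 ≈ -0.040695)
sqrt(q - 4735) = sqrt(-89/2187 - 4735) = sqrt(-10355534/2187) = I*sqrt(31066602)/81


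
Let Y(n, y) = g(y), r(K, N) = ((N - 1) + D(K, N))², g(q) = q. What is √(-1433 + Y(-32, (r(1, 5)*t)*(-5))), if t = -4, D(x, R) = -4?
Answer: I*√1433 ≈ 37.855*I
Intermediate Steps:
r(K, N) = (-5 + N)² (r(K, N) = ((N - 1) - 4)² = ((-1 + N) - 4)² = (-5 + N)²)
Y(n, y) = y
√(-1433 + Y(-32, (r(1, 5)*t)*(-5))) = √(-1433 + ((-5 + 5)²*(-4))*(-5)) = √(-1433 + (0²*(-4))*(-5)) = √(-1433 + (0*(-4))*(-5)) = √(-1433 + 0*(-5)) = √(-1433 + 0) = √(-1433) = I*√1433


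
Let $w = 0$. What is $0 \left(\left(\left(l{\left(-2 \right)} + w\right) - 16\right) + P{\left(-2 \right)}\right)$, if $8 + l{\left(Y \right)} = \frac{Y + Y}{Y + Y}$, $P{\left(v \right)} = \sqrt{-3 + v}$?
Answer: $0$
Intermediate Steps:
$l{\left(Y \right)} = -7$ ($l{\left(Y \right)} = -8 + \frac{Y + Y}{Y + Y} = -8 + \frac{2 Y}{2 Y} = -8 + 2 Y \frac{1}{2 Y} = -8 + 1 = -7$)
$0 \left(\left(\left(l{\left(-2 \right)} + w\right) - 16\right) + P{\left(-2 \right)}\right) = 0 \left(\left(\left(-7 + 0\right) - 16\right) + \sqrt{-3 - 2}\right) = 0 \left(\left(-7 - 16\right) + \sqrt{-5}\right) = 0 \left(-23 + i \sqrt{5}\right) = 0$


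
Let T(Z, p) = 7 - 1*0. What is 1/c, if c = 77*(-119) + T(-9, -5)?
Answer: -1/9156 ≈ -0.00010922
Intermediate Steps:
T(Z, p) = 7 (T(Z, p) = 7 + 0 = 7)
c = -9156 (c = 77*(-119) + 7 = -9163 + 7 = -9156)
1/c = 1/(-9156) = -1/9156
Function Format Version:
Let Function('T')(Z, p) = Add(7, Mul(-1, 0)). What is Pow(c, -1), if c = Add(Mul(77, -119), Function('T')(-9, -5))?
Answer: Rational(-1, 9156) ≈ -0.00010922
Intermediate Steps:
Function('T')(Z, p) = 7 (Function('T')(Z, p) = Add(7, 0) = 7)
c = -9156 (c = Add(Mul(77, -119), 7) = Add(-9163, 7) = -9156)
Pow(c, -1) = Pow(-9156, -1) = Rational(-1, 9156)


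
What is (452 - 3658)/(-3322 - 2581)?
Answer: 3206/5903 ≈ 0.54311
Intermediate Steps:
(452 - 3658)/(-3322 - 2581) = -3206/(-5903) = -3206*(-1/5903) = 3206/5903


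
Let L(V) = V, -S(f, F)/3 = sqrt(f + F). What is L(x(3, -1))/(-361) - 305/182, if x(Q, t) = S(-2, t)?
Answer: -305/182 + 3*I*sqrt(3)/361 ≈ -1.6758 + 0.014394*I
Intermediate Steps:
S(f, F) = -3*sqrt(F + f) (S(f, F) = -3*sqrt(f + F) = -3*sqrt(F + f))
x(Q, t) = -3*sqrt(-2 + t) (x(Q, t) = -3*sqrt(t - 2) = -3*sqrt(-2 + t))
L(x(3, -1))/(-361) - 305/182 = -3*sqrt(-2 - 1)/(-361) - 305/182 = -3*I*sqrt(3)*(-1/361) - 305*1/182 = -3*I*sqrt(3)*(-1/361) - 305/182 = 3*I*sqrt(3)/361 - 305/182 = -305/182 + 3*I*sqrt(3)/361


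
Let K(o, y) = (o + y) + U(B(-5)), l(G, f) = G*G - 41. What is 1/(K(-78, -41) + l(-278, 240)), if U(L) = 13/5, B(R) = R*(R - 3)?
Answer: 5/385633 ≈ 1.2966e-5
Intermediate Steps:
B(R) = R*(-3 + R)
l(G, f) = -41 + G² (l(G, f) = G² - 41 = -41 + G²)
U(L) = 13/5 (U(L) = 13*(⅕) = 13/5)
K(o, y) = 13/5 + o + y (K(o, y) = (o + y) + 13/5 = 13/5 + o + y)
1/(K(-78, -41) + l(-278, 240)) = 1/((13/5 - 78 - 41) + (-41 + (-278)²)) = 1/(-582/5 + (-41 + 77284)) = 1/(-582/5 + 77243) = 1/(385633/5) = 5/385633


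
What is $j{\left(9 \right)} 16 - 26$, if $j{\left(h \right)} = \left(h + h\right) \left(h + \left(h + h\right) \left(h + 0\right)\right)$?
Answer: $49222$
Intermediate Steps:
$j{\left(h \right)} = 2 h \left(h + 2 h^{2}\right)$ ($j{\left(h \right)} = 2 h \left(h + 2 h h\right) = 2 h \left(h + 2 h^{2}\right)$)
$j{\left(9 \right)} 16 - 26 = 9^{2} \left(2 + 4 \cdot 9\right) 16 - 26 = 81 \left(2 + 36\right) 16 - 26 = 81 \cdot 38 \cdot 16 - 26 = 3078 \cdot 16 - 26 = 49248 - 26 = 49222$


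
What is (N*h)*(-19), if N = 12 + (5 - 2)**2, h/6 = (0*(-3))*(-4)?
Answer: 0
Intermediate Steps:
h = 0 (h = 6*((0*(-3))*(-4)) = 6*(0*(-4)) = 6*0 = 0)
N = 21 (N = 12 + 3**2 = 12 + 9 = 21)
(N*h)*(-19) = (21*0)*(-19) = 0*(-19) = 0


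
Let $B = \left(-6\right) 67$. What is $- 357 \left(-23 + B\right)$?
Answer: $151725$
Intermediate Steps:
$B = -402$
$- 357 \left(-23 + B\right) = - 357 \left(-23 - 402\right) = \left(-357\right) \left(-425\right) = 151725$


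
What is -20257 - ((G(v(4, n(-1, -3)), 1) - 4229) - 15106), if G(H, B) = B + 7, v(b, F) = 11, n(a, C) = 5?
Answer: -930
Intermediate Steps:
G(H, B) = 7 + B
-20257 - ((G(v(4, n(-1, -3)), 1) - 4229) - 15106) = -20257 - (((7 + 1) - 4229) - 15106) = -20257 - ((8 - 4229) - 15106) = -20257 - (-4221 - 15106) = -20257 - 1*(-19327) = -20257 + 19327 = -930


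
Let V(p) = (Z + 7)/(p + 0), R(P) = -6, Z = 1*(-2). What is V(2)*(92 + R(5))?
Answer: 215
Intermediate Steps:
Z = -2
V(p) = 5/p (V(p) = (-2 + 7)/(p + 0) = 5/p)
V(2)*(92 + R(5)) = (5/2)*(92 - 6) = (5*(1/2))*86 = (5/2)*86 = 215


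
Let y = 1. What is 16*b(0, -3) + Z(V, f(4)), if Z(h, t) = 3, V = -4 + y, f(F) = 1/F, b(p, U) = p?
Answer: 3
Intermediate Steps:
V = -3 (V = -4 + 1 = -3)
16*b(0, -3) + Z(V, f(4)) = 16*0 + 3 = 0 + 3 = 3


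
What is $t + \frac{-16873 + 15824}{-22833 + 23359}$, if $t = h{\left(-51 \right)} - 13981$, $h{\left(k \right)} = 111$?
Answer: $- \frac{7296669}{526} \approx -13872.0$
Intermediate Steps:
$t = -13870$ ($t = 111 - 13981 = -13870$)
$t + \frac{-16873 + 15824}{-22833 + 23359} = -13870 + \frac{-16873 + 15824}{-22833 + 23359} = -13870 - \frac{1049}{526} = - \frac{7296669}{526}$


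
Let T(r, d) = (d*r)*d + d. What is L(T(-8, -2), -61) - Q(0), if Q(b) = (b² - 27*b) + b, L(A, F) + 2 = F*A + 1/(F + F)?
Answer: 252783/122 ≈ 2072.0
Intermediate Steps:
T(r, d) = d + r*d² (T(r, d) = r*d² + d = d + r*d²)
L(A, F) = -2 + 1/(2*F) + A*F (L(A, F) = -2 + (F*A + 1/(F + F)) = -2 + (A*F + 1/(2*F)) = -2 + (1/(2*F) + A*F) = -2 + 1/(2*F) + A*F)
Q(b) = b² - 26*b
L(T(-8, -2), -61) - Q(0) = (-2 + (½)/(-61) - 2*(1 - 2*(-8))*(-61)) - 0*(-26 + 0) = (-2 + (½)*(-1/61) - 2*(1 + 16)*(-61)) - 0*(-26) = (-2 - 1/122 - 2*17*(-61)) - 1*0 = (-2 - 1/122 - 34*(-61)) + 0 = (-2 - 1/122 + 2074) + 0 = 252783/122 + 0 = 252783/122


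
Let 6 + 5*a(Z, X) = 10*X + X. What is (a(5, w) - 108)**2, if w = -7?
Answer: 388129/25 ≈ 15525.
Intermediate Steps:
a(Z, X) = -6/5 + 11*X/5 (a(Z, X) = -6/5 + (10*X + X)/5 = -6/5 + (11*X)/5 = -6/5 + 11*X/5)
(a(5, w) - 108)**2 = ((-6/5 + (11/5)*(-7)) - 108)**2 = ((-6/5 - 77/5) - 108)**2 = (-83/5 - 108)**2 = (-623/5)**2 = 388129/25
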